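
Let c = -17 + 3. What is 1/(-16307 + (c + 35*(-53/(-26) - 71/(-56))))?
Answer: -104/1685349 ≈ -6.1708e-5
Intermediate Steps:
c = -14
1/(-16307 + (c + 35*(-53/(-26) - 71/(-56)))) = 1/(-16307 + (-14 + 35*(-53/(-26) - 71/(-56)))) = 1/(-16307 + (-14 + 35*(-53*(-1/26) - 71*(-1/56)))) = 1/(-16307 + (-14 + 35*(53/26 + 71/56))) = 1/(-16307 + (-14 + 35*(2407/728))) = 1/(-16307 + (-14 + 12035/104)) = 1/(-16307 + 10579/104) = 1/(-1685349/104) = -104/1685349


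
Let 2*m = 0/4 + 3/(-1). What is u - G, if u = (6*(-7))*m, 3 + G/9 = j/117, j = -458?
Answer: 1628/13 ≈ 125.23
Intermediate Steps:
m = -3/2 (m = (0/4 + 3/(-1))/2 = (0*(1/4) + 3*(-1))/2 = (0 - 3)/2 = (1/2)*(-3) = -3/2 ≈ -1.5000)
G = -809/13 (G = -27 + 9*(-458/117) = -27 - 458/13 = -809/13 ≈ -62.231)
u = 63 (u = (6*(-7))*(-3/2) = -42*(-3/2) = 63)
u - G = 63 - 1*(-809/13) = 63 + 809/13 = 1628/13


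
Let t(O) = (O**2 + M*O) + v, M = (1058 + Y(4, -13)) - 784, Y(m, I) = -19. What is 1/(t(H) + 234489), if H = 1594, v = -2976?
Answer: 1/3178819 ≈ 3.1458e-7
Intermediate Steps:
M = 255 (M = (1058 - 19) - 784 = 1039 - 784 = 255)
t(O) = -2976 + O**2 + 255*O (t(O) = (O**2 + 255*O) - 2976 = -2976 + O**2 + 255*O)
1/(t(H) + 234489) = 1/((-2976 + 1594**2 + 255*1594) + 234489) = 1/((-2976 + 2540836 + 406470) + 234489) = 1/(2944330 + 234489) = 1/3178819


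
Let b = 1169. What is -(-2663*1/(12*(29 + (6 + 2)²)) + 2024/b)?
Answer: 854263/1304604 ≈ 0.65481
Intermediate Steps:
-(-2663*1/(12*(29 + (6 + 2)²)) + 2024/b) = -(-2663*1/(12*(29 + (6 + 2)²)) + 2024/1169) = -(-2663*1/(12*(29 + 8²)) + 2024*(1/1169)) = -(-2663*1/(12*(29 + 64)) + 2024/1169) = -(-2663/(93*12) + 2024/1169) = -(-2663/1116 + 2024/1169) = -1*(-854263/1304604) = 854263/1304604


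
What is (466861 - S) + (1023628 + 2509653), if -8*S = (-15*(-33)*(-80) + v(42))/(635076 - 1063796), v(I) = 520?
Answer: 342988176625/85744 ≈ 4.0001e+6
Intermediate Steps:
S = -977/85744 (S = -(-15*(-33)*(-80) + 520)/(8*(635076 - 1063796)) = -(495*(-80) + 520)/(8*(-428720)) = -(-39600 + 520)*(-1)/(8*428720) = -(-4885)*(-1)/428720 = -1/8*977/10718 = -977/85744 ≈ -0.011394)
(466861 - S) + (1023628 + 2509653) = (466861 - 1*(-977/85744)) + (1023628 + 2509653) = (466861 + 977/85744) + 3533281 = 40030530561/85744 + 3533281 = 342988176625/85744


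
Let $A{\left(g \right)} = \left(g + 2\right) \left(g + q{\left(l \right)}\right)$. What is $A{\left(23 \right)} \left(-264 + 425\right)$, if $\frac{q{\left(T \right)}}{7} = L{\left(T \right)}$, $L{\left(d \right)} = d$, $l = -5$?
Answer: $-48300$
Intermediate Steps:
$q{\left(T \right)} = 7 T$
$A{\left(g \right)} = \left(-35 + g\right) \left(2 + g\right)$ ($A{\left(g \right)} = \left(g + 2\right) \left(g + 7 \left(-5\right)\right) = \left(2 + g\right) \left(g - 35\right) = \left(2 + g\right) \left(-35 + g\right) = \left(-35 + g\right) \left(2 + g\right)$)
$A{\left(23 \right)} \left(-264 + 425\right) = \left(-70 + 23^{2} - 759\right) \left(-264 + 425\right) = \left(-70 + 529 - 759\right) 161 = \left(-300\right) 161 = -48300$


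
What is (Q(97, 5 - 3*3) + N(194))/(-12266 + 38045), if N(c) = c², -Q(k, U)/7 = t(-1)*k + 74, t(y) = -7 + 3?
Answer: 13278/8593 ≈ 1.5452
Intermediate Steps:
t(y) = -4
Q(k, U) = -518 + 28*k (Q(k, U) = -7*(-4*k + 74) = -7*(74 - 4*k) = -518 + 28*k)
(Q(97, 5 - 3*3) + N(194))/(-12266 + 38045) = ((-518 + 28*97) + 194²)/(-12266 + 38045) = ((-518 + 2716) + 37636)/25779 = (2198 + 37636)*(1/25779) = 39834*(1/25779) = 13278/8593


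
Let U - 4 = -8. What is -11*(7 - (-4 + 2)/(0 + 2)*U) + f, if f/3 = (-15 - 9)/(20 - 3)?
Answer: -633/17 ≈ -37.235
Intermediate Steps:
U = -4 (U = 4 - 8 = -4)
f = -72/17 (f = 3*((-15 - 9)/(20 - 3)) = 3*(-24/17) = -72/17 ≈ -4.2353)
-11*(7 - (-4 + 2)/(0 + 2)*U) + f = -11*(7 - (-4 + 2)/(0 + 2)*(-4)) - 72/17 = -11*(7 - (-2/2)*(-4)) - 72/17 = -11*(7 - (-2*½)*(-4)) - 72/17 = -11*(7 - (-1)*(-4)) - 72/17 = -11*(7 - 1*4) - 72/17 = -11*(7 - 4) - 72/17 = -11*3 - 72/17 = -33 - 72/17 = -633/17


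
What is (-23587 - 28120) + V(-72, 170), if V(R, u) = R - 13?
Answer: -51792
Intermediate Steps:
V(R, u) = -13 + R
(-23587 - 28120) + V(-72, 170) = (-23587 - 28120) + (-13 - 72) = -51707 - 85 = -51792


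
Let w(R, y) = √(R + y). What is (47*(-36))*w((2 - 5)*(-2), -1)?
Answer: -1692*√5 ≈ -3783.4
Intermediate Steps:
(47*(-36))*w((2 - 5)*(-2), -1) = (47*(-36))*√((2 - 5)*(-2) - 1) = -1692*√(-3*(-2) - 1) = -1692*√(6 - 1) = -1692*√5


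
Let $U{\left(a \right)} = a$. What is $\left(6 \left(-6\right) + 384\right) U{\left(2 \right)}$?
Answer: $696$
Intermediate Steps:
$\left(6 \left(-6\right) + 384\right) U{\left(2 \right)} = \left(6 \left(-6\right) + 384\right) 2 = \left(-36 + 384\right) 2 = 348 \cdot 2 = 696$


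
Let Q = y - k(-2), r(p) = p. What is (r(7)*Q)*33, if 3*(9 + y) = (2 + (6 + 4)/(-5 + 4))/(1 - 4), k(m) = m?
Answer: -4235/3 ≈ -1411.7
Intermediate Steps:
y = -73/9 (y = -9 + ((2 + (6 + 4)/(-5 + 4))/(1 - 4))/3 = -9 + ((2 + 10/(-1))/(-3))/3 = -9 + ((2 + 10*(-1))*(-⅓))/3 = -9 + ((2 - 10)*(-⅓))/3 = -9 + (-8*(-⅓))/3 = -9 + (⅓)*(8/3) = -9 + 8/9 = -73/9 ≈ -8.1111)
Q = -55/9 (Q = -73/9 - 1*(-2) = -73/9 + 2 = -55/9 ≈ -6.1111)
(r(7)*Q)*33 = (7*(-55/9))*33 = -385/9*33 = -4235/3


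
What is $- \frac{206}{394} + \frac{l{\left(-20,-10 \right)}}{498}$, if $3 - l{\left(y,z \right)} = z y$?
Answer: $- \frac{90103}{98106} \approx -0.91842$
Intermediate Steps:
$l{\left(y,z \right)} = 3 - y z$ ($l{\left(y,z \right)} = 3 - z y = 3 - y z$)
$- \frac{206}{394} + \frac{l{\left(-20,-10 \right)}}{498} = - \frac{206}{394} + \frac{3 - \left(-20\right) \left(-10\right)}{498} = \left(-206\right) \frac{1}{394} + \left(3 - 200\right) \frac{1}{498} = - \frac{103}{197} - \frac{197}{498} = - \frac{90103}{98106}$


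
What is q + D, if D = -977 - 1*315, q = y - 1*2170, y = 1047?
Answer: -2415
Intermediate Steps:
q = -1123 (q = 1047 - 1*2170 = 1047 - 2170 = -1123)
D = -1292 (D = -977 - 315 = -1292)
q + D = -1123 - 1292 = -2415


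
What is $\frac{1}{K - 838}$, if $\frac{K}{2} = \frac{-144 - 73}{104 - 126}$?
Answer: $- \frac{11}{9001} \approx -0.0012221$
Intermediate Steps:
$K = \frac{217}{11}$ ($K = 2 \frac{-144 - 73}{104 - 126} = 2 \left(- \frac{217}{-22}\right) = 2 \left(\left(-217\right) \left(- \frac{1}{22}\right)\right) = 2 \cdot \frac{217}{22} = \frac{217}{11} \approx 19.727$)
$\frac{1}{K - 838} = \frac{1}{\frac{217}{11} - 838} = \frac{1}{- \frac{9001}{11}} = - \frac{11}{9001}$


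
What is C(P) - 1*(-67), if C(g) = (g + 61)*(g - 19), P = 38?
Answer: 1948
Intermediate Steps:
C(g) = (-19 + g)*(61 + g) (C(g) = (61 + g)*(-19 + g) = (-19 + g)*(61 + g))
C(P) - 1*(-67) = (-1159 + 38² + 42*38) - 1*(-67) = (-1159 + 1444 + 1596) + 67 = 1881 + 67 = 1948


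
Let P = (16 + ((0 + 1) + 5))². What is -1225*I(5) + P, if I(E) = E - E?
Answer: 484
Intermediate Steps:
P = 484 (P = (16 + (1 + 5))² = (16 + 6)² = 22² = 484)
I(E) = 0
-1225*I(5) + P = -1225*0 + 484 = 0 + 484 = 484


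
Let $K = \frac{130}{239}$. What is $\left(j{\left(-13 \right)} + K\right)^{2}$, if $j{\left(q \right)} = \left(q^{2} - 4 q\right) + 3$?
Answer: $\frac{2880039556}{57121} \approx 50420.0$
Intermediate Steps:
$j{\left(q \right)} = 3 + q^{2} - 4 q$
$K = \frac{130}{239}$ ($K = 130 \cdot \frac{1}{239} = \frac{130}{239} \approx 0.54393$)
$\left(j{\left(-13 \right)} + K\right)^{2} = \left(\left(3 + \left(-13\right)^{2} - -52\right) + \frac{130}{239}\right)^{2} = \left(\left(3 + 169 + 52\right) + \frac{130}{239}\right)^{2} = \left(224 + \frac{130}{239}\right)^{2} = \left(\frac{53666}{239}\right)^{2} = \frac{2880039556}{57121}$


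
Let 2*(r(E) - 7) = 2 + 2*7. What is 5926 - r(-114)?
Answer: 5911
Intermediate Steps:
r(E) = 15 (r(E) = 7 + (2 + 2*7)/2 = 7 + (2 + 14)/2 = 7 + (½)*16 = 7 + 8 = 15)
5926 - r(-114) = 5926 - 1*15 = 5926 - 15 = 5911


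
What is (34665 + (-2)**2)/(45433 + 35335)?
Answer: 34669/80768 ≈ 0.42924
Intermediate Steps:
(34665 + (-2)**2)/(45433 + 35335) = (34665 + 4)/80768 = 34669*(1/80768) = 34669/80768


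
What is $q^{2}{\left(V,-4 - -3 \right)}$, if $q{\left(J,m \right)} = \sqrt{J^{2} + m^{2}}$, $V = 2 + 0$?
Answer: $5$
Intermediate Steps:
$V = 2$
$q^{2}{\left(V,-4 - -3 \right)} = \left(\sqrt{2^{2} + \left(-4 - -3\right)^{2}}\right)^{2} = \left(\sqrt{4 + \left(-4 + 3\right)^{2}}\right)^{2} = \left(\sqrt{4 + \left(-1\right)^{2}}\right)^{2} = \left(\sqrt{4 + 1}\right)^{2} = \left(\sqrt{5}\right)^{2} = 5$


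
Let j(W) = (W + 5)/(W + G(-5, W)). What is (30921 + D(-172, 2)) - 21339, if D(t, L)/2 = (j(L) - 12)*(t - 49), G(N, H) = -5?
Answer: 47752/3 ≈ 15917.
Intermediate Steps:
j(W) = (5 + W)/(-5 + W) (j(W) = (W + 5)/(W - 5) = (5 + W)/(-5 + W))
D(t, L) = 2*(-49 + t)*(-12 + (5 + L)/(-5 + L)) (D(t, L) = 2*(((5 + L)/(-5 + L) - 12)*(t - 49)) = 2*((-12 + (5 + L)/(-5 + L))*(-49 + t)) = 2*((-49 + t)*(-12 + (5 + L)/(-5 + L))) = 2*(-49 + t)*(-12 + (5 + L)/(-5 + L)))
(30921 + D(-172, 2)) - 21339 = (30921 + 2*(-3185 + 65*(-172) + 539*2 - 11*2*(-172))/(-5 + 2)) - 21339 = (30921 + 2*(-3185 - 11180 + 1078 + 3784)/(-3)) - 21339 = (30921 + 2*(-1/3)*(-9503)) - 21339 = (30921 + 19006/3) - 21339 = 111769/3 - 21339 = 47752/3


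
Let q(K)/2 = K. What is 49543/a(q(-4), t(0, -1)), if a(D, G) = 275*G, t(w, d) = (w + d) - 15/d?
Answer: 49543/3850 ≈ 12.868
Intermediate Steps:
t(w, d) = d + w - 15/d (t(w, d) = (d + w) - 15/d = d + w - 15/d)
q(K) = 2*K
49543/a(q(-4), t(0, -1)) = 49543/((275*(-1 + 0 - 15/(-1)))) = 49543/((275*(-1 + 0 - 15*(-1)))) = 49543/((275*(-1 + 0 + 15))) = 49543/((275*14)) = 49543/3850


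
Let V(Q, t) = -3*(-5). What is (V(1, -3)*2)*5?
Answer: 150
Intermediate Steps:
V(Q, t) = 15
(V(1, -3)*2)*5 = (15*2)*5 = 30*5 = 150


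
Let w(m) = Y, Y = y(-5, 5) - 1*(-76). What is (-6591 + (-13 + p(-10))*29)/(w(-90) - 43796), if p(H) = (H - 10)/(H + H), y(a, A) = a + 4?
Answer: 6939/43721 ≈ 0.15871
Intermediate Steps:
y(a, A) = 4 + a
p(H) = (-10 + H)/(2*H) (p(H) = (-10 + H)/((2*H)) = (-10 + H)*(1/(2*H)) = (-10 + H)/(2*H))
Y = 75 (Y = (4 - 5) - 1*(-76) = -1 + 76 = 75)
w(m) = 75
(-6591 + (-13 + p(-10))*29)/(w(-90) - 43796) = (-6591 + (-13 + (1/2)*(-10 - 10)/(-10))*29)/(75 - 43796) = (-6591 + (-13 + (1/2)*(-1/10)*(-20))*29)/(-43721) = (-6591 + (-13 + 1)*29)*(-1/43721) = (-6591 - 12*29)*(-1/43721) = (-6591 - 348)*(-1/43721) = -6939*(-1/43721) = 6939/43721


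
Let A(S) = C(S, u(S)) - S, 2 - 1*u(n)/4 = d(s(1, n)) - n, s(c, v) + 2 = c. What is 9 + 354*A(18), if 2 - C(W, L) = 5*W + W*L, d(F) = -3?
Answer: -623739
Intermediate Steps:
s(c, v) = -2 + c
u(n) = 20 + 4*n (u(n) = 8 - 4*(-3 - n) = 8 + (12 + 4*n) = 20 + 4*n)
C(W, L) = 2 - 5*W - L*W (C(W, L) = 2 - (5*W + W*L) = 2 - (5*W + L*W) = 2 + (-5*W - L*W) = 2 - 5*W - L*W)
A(S) = 2 - 6*S - S*(20 + 4*S) (A(S) = (2 - 5*S - (20 + 4*S)*S) - S = (2 - 5*S - S*(20 + 4*S)) - S = 2 - 6*S - S*(20 + 4*S))
9 + 354*A(18) = 9 + 354*(2 - 26*18 - 4*18**2) = 9 + 354*(2 - 468 - 4*324) = 9 + 354*(2 - 468 - 1296) = 9 + 354*(-1762) = 9 - 623748 = -623739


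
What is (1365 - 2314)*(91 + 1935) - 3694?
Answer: -1926368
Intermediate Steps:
(1365 - 2314)*(91 + 1935) - 3694 = -949*2026 - 3694 = -1922674 - 3694 = -1926368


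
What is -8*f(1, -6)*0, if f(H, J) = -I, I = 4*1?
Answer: 0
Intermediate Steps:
I = 4
f(H, J) = -4 (f(H, J) = -1*4 = -4)
-8*f(1, -6)*0 = -8*(-4)*0 = 32*0 = 0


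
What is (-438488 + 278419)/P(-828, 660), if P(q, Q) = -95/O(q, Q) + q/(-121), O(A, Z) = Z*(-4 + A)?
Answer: -193373596416/8266961 ≈ -23391.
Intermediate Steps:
P(q, Q) = -q/121 - 95/(Q*(-4 + q)) (P(q, Q) = -95*1/(Q*(-4 + q)) + q/(-121) = -95/(Q*(-4 + q)) + q*(-1/121) = -95/(Q*(-4 + q)) - q/121 = -q/121 - 95/(Q*(-4 + q)))
(-438488 + 278419)/P(-828, 660) = (-438488 + 278419)/(((1/121)*(-11495 - 1*660*(-828)*(-4 - 828))/(660*(-4 - 828)))) = -160069*(-66443520/(-11495 - 1*660*(-828)*(-832))) = -160069*(-66443520/(-11495 - 454671360)) = -160069/((1/121)*(1/660)*(-1/832)*(-454682855)) = -160069/8266961/1208064 = -160069*1208064/8266961 = -193373596416/8266961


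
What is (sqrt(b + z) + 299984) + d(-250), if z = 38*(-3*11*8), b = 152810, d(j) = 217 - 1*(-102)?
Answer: 300303 + sqrt(142778) ≈ 3.0068e+5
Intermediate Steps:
d(j) = 319 (d(j) = 217 + 102 = 319)
z = -10032 (z = 38*(-33*8) = 38*(-264) = -10032)
(sqrt(b + z) + 299984) + d(-250) = (sqrt(152810 - 10032) + 299984) + 319 = (sqrt(142778) + 299984) + 319 = (299984 + sqrt(142778)) + 319 = 300303 + sqrt(142778)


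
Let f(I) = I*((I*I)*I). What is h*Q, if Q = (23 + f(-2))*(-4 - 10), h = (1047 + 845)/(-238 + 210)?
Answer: 36894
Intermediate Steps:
h = -473/7 (h = 1892/(-28) = 1892*(-1/28) = -473/7 ≈ -67.571)
f(I) = I**4 (f(I) = I*(I**2*I) = I*I**3 = I**4)
Q = -546 (Q = (23 + (-2)**4)*(-4 - 10) = (23 + 16)*(-14) = 39*(-14) = -546)
h*Q = -473/7*(-546) = 36894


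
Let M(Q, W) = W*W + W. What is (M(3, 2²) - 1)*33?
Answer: 627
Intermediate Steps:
M(Q, W) = W + W² (M(Q, W) = W² + W = W + W²)
(M(3, 2²) - 1)*33 = (2²*(1 + 2²) - 1)*33 = (4*(1 + 4) - 1)*33 = (4*5 - 1)*33 = (20 - 1)*33 = 19*33 = 627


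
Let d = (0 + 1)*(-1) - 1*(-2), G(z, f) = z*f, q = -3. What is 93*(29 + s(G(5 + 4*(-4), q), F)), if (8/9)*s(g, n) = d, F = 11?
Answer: 22413/8 ≈ 2801.6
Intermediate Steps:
G(z, f) = f*z
d = 1 (d = 1*(-1) + 2 = -1 + 2 = 1)
s(g, n) = 9/8 (s(g, n) = (9/8)*1 = 9/8)
93*(29 + s(G(5 + 4*(-4), q), F)) = 93*(29 + 9/8) = 93*(241/8) = 22413/8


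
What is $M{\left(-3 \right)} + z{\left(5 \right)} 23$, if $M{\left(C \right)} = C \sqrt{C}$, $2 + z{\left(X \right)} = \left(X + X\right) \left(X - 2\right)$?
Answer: $644 - 3 i \sqrt{3} \approx 644.0 - 5.1962 i$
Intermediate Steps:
$z{\left(X \right)} = -2 + 2 X \left(-2 + X\right)$ ($z{\left(X \right)} = -2 + \left(X + X\right) \left(X - 2\right) = -2 + 2 X \left(-2 + X\right)$)
$M{\left(C \right)} = C^{\frac{3}{2}}$
$M{\left(-3 \right)} + z{\left(5 \right)} 23 = \left(-3\right)^{\frac{3}{2}} + \left(-2 - 20 + 2 \cdot 5^{2}\right) 23 = - 3 i \sqrt{3} + \left(-2 - 20 + 2 \cdot 25\right) 23 = - 3 i \sqrt{3} + \left(-2 - 20 + 50\right) 23 = - 3 i \sqrt{3} + 28 \cdot 23 = - 3 i \sqrt{3} + 644 = 644 - 3 i \sqrt{3}$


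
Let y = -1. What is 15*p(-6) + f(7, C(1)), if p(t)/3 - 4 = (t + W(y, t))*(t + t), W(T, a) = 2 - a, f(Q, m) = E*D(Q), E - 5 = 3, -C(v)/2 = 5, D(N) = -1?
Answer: -908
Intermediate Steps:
C(v) = -10 (C(v) = -2*5 = -10)
E = 8 (E = 5 + 3 = 8)
f(Q, m) = -8 (f(Q, m) = 8*(-1) = -8)
p(t) = 12 + 12*t (p(t) = 12 + 3*((t + (2 - t))*(t + t)) = 12 + 3*(2*(2*t)) = 12 + 3*(4*t) = 12 + 12*t)
15*p(-6) + f(7, C(1)) = 15*(12 + 12*(-6)) - 8 = 15*(12 - 72) - 8 = 15*(-60) - 8 = -900 - 8 = -908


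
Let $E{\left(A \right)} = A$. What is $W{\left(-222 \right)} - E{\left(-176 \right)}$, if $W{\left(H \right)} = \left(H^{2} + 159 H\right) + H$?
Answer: $13940$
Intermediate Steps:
$W{\left(H \right)} = H^{2} + 160 H$
$W{\left(-222 \right)} - E{\left(-176 \right)} = - 222 \left(160 - 222\right) - -176 = \left(-222\right) \left(-62\right) + 176 = 13764 + 176 = 13940$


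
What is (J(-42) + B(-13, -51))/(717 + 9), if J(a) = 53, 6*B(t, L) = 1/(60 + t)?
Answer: 14947/204732 ≈ 0.073008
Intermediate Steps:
B(t, L) = 1/(6*(60 + t))
(J(-42) + B(-13, -51))/(717 + 9) = (53 + 1/(6*(60 - 13)))/(717 + 9) = (53 + (⅙)/47)/726 = (53 + (⅙)*(1/47))*(1/726) = (53 + 1/282)*(1/726) = (14947/282)*(1/726) = 14947/204732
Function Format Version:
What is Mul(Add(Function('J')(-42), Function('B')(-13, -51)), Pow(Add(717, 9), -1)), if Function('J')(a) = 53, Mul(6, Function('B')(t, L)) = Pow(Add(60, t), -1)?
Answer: Rational(14947, 204732) ≈ 0.073008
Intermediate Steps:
Function('B')(t, L) = Mul(Rational(1, 6), Pow(Add(60, t), -1))
Mul(Add(Function('J')(-42), Function('B')(-13, -51)), Pow(Add(717, 9), -1)) = Mul(Add(53, Mul(Rational(1, 6), Pow(Add(60, -13), -1))), Pow(Add(717, 9), -1)) = Mul(Add(53, Mul(Rational(1, 6), Pow(47, -1))), Pow(726, -1)) = Mul(Add(53, Mul(Rational(1, 6), Rational(1, 47))), Rational(1, 726)) = Mul(Add(53, Rational(1, 282)), Rational(1, 726)) = Mul(Rational(14947, 282), Rational(1, 726)) = Rational(14947, 204732)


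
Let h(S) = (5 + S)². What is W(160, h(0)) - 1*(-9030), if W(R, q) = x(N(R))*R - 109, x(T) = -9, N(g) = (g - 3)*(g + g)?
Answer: 7481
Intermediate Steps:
N(g) = 2*g*(-3 + g) (N(g) = (-3 + g)*(2*g) = 2*g*(-3 + g))
W(R, q) = -109 - 9*R (W(R, q) = -9*R - 109 = -109 - 9*R)
W(160, h(0)) - 1*(-9030) = (-109 - 9*160) - 1*(-9030) = (-109 - 1440) + 9030 = -1549 + 9030 = 7481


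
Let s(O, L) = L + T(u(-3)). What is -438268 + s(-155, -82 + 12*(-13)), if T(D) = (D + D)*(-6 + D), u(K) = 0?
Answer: -438506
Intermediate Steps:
T(D) = 2*D*(-6 + D) (T(D) = (2*D)*(-6 + D) = 2*D*(-6 + D))
s(O, L) = L (s(O, L) = L + 2*0*(-6 + 0) = L + 2*0*(-6) = L + 0 = L)
-438268 + s(-155, -82 + 12*(-13)) = -438268 + (-82 + 12*(-13)) = -438268 + (-82 - 156) = -438268 - 238 = -438506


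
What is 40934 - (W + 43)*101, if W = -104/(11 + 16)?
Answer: 998461/27 ≈ 36980.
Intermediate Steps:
W = -104/27 ≈ -3.8519
40934 - (W + 43)*101 = 40934 - (-104/27 + 43)*101 = 40934 - 1057*101/27 = 40934 - 1*106757/27 = 40934 - 106757/27 = 998461/27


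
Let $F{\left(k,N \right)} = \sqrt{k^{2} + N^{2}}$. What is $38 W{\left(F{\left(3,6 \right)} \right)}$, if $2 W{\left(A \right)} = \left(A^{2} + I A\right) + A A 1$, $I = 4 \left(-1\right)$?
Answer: $1710 - 228 \sqrt{5} \approx 1200.2$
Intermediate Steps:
$I = -4$
$F{\left(k,N \right)} = \sqrt{N^{2} + k^{2}}$
$W{\left(A \right)} = A^{2} - 2 A$ ($W{\left(A \right)} = \frac{\left(A^{2} - 4 A\right) + A A 1}{2} = \frac{\left(A^{2} - 4 A\right) + A^{2} \cdot 1}{2} = \frac{\left(A^{2} - 4 A\right) + A^{2}}{2} = \frac{- 4 A + 2 A^{2}}{2} = A^{2} - 2 A$)
$38 W{\left(F{\left(3,6 \right)} \right)} = 38 \sqrt{6^{2} + 3^{2}} \left(-2 + \sqrt{6^{2} + 3^{2}}\right) = 38 \sqrt{36 + 9} \left(-2 + \sqrt{36 + 9}\right) = 38 \sqrt{45} \left(-2 + \sqrt{45}\right) = 38 \cdot 3 \sqrt{5} \left(-2 + 3 \sqrt{5}\right) = 114 \sqrt{5} \left(-2 + 3 \sqrt{5}\right)$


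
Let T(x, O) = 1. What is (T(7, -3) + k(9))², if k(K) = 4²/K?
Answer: 625/81 ≈ 7.7160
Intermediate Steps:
k(K) = 16/K
(T(7, -3) + k(9))² = (1 + 16/9)² = (25/9)² = 625/81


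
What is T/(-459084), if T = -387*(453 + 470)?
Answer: 119067/153028 ≈ 0.77807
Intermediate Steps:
T = -357201 (T = -387*923 = -357201)
T/(-459084) = -357201/(-459084) = -357201*(-1/459084) = 119067/153028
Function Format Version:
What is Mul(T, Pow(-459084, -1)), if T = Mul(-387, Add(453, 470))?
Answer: Rational(119067, 153028) ≈ 0.77807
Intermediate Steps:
T = -357201 (T = Mul(-387, 923) = -357201)
Mul(T, Pow(-459084, -1)) = Mul(-357201, Pow(-459084, -1)) = Mul(-357201, Rational(-1, 459084)) = Rational(119067, 153028)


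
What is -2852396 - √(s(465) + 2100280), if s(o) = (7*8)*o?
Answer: -2852396 - 4*√132895 ≈ -2.8539e+6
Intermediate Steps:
s(o) = 56*o
-2852396 - √(s(465) + 2100280) = -2852396 - √(56*465 + 2100280) = -2852396 - √(26040 + 2100280) = -2852396 - √2126320 = -2852396 - 4*√132895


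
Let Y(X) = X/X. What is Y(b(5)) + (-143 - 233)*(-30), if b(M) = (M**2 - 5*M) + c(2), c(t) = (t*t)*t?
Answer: 11281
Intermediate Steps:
c(t) = t**3 (c(t) = t**2*t = t**3)
b(M) = 8 + M**2 - 5*M (b(M) = (M**2 - 5*M) + 2**3 = (M**2 - 5*M) + 8 = 8 + M**2 - 5*M)
Y(X) = 1
Y(b(5)) + (-143 - 233)*(-30) = 1 + (-143 - 233)*(-30) = 1 - 376*(-30) = 1 + 11280 = 11281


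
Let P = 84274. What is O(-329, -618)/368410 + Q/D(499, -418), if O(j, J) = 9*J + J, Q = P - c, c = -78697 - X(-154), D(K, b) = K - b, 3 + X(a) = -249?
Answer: 122329877/689453 ≈ 177.43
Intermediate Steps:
X(a) = -252 (X(a) = -3 - 249 = -252)
c = -78445 (c = -78697 - 1*(-252) = -78697 + 252 = -78445)
Q = 162719 (Q = 84274 - 1*(-78445) = 84274 + 78445 = 162719)
O(j, J) = 10*J
O(-329, -618)/368410 + Q/D(499, -418) = (10*(-618))/368410 + 162719/(499 - 1*(-418)) = -6180*1/368410 + 162719/(499 + 418) = -618/36841 + 162719/917 = 122329877/689453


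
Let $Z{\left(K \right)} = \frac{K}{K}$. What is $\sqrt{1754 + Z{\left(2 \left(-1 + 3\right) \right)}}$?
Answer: $3 \sqrt{195} \approx 41.893$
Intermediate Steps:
$Z{\left(K \right)} = 1$
$\sqrt{1754 + Z{\left(2 \left(-1 + 3\right) \right)}} = \sqrt{1754 + 1} = \sqrt{1755} = 3 \sqrt{195}$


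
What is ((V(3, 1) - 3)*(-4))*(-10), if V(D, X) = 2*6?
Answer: 360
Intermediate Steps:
V(D, X) = 12
((V(3, 1) - 3)*(-4))*(-10) = ((12 - 3)*(-4))*(-10) = (9*(-4))*(-10) = -36*(-10) = 360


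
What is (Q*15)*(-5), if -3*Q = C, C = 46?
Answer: 1150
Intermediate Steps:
Q = -46/3 (Q = -1/3*46 = -46/3 ≈ -15.333)
(Q*15)*(-5) = -46/3*15*(-5) = -230*(-5) = 1150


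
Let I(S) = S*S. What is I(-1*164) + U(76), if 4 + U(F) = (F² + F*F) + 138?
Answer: 38582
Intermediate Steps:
U(F) = 134 + 2*F² (U(F) = -4 + ((F² + F*F) + 138) = -4 + ((F² + F²) + 138) = -4 + (2*F² + 138) = -4 + (138 + 2*F²) = 134 + 2*F²)
I(S) = S²
I(-1*164) + U(76) = (-1*164)² + (134 + 2*76²) = (-164)² + (134 + 2*5776) = 26896 + (134 + 11552) = 26896 + 11686 = 38582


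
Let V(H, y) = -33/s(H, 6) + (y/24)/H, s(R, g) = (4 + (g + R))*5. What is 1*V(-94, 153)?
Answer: 283/26320 ≈ 0.010752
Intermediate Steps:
s(R, g) = 20 + 5*R + 5*g (s(R, g) = (4 + (R + g))*5 = (4 + R + g)*5 = 20 + 5*R + 5*g)
V(H, y) = -33/(50 + 5*H) + y/(24*H) (V(H, y) = -33/(20 + 5*H + 5*6) + (y/24)/H = -33/(20 + 5*H + 30) + (y*(1/24))/H = -33/(50 + 5*H) + (y/24)/H = -33/(50 + 5*H) + y/(24*H))
1*V(-94, 153) = 1*((1/120)*(-792*(-94) + 5*153*(10 - 94))/(-94*(10 - 94))) = 1*((1/120)*(-1/94)*(74448 + 5*153*(-84))/(-84)) = 1*((1/120)*(-1/94)*(-1/84)*(74448 - 64260)) = 1*((1/120)*(-1/94)*(-1/84)*10188) = 1*(283/26320) = 283/26320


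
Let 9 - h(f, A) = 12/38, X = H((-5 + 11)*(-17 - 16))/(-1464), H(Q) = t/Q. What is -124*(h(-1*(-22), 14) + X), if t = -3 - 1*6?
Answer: -164743331/152988 ≈ -1076.8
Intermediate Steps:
t = -9 (t = -3 - 6 = -9)
H(Q) = -9/Q
X = -1/32208 (X = -9*1/((-17 - 16)*(-5 + 11))/(-1464) = -9/(6*(-33))*(-1/1464) = -9/(-198)*(-1/1464) = -9*(-1/198)*(-1/1464) = (1/22)*(-1/1464) = -1/32208 ≈ -3.1048e-5)
h(f, A) = 165/19 (h(f, A) = 9 - 12/38 = 9 - 1*6/19 = 9 - 6/19 = 165/19)
-124*(h(-1*(-22), 14) + X) = -124*(165/19 - 1/32208) = -124*5314301/611952 = -164743331/152988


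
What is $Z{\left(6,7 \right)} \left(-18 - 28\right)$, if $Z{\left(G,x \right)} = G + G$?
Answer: $-552$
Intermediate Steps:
$Z{\left(G,x \right)} = 2 G$
$Z{\left(6,7 \right)} \left(-18 - 28\right) = 2 \cdot 6 \left(-18 - 28\right) = 12 \left(-46\right) = -552$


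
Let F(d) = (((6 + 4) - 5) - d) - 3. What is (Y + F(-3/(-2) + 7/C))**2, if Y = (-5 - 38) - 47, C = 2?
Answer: 8649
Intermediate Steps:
F(d) = 2 - d (F(d) = ((10 - 5) - d) - 3 = (5 - d) - 3 = 2 - d)
Y = -90 (Y = -43 - 47 = -90)
(Y + F(-3/(-2) + 7/C))**2 = (-90 + (2 - (-3/(-2) + 7/2)))**2 = (-90 + (2 - (-3*(-1/2) + 7*(1/2))))**2 = (-90 + (2 - (3/2 + 7/2)))**2 = (-90 + (2 - 1*5))**2 = (-90 + (2 - 5))**2 = (-90 - 3)**2 = (-93)**2 = 8649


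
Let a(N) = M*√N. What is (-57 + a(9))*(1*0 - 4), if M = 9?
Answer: 120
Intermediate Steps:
a(N) = 9*√N
(-57 + a(9))*(1*0 - 4) = (-57 + 9*√9)*(1*0 - 4) = (-57 + 9*3)*(0 - 4) = (-57 + 27)*(-4) = -30*(-4) = 120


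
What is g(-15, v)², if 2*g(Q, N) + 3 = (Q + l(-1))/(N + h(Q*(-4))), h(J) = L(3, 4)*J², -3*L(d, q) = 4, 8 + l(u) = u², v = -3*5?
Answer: 208022929/92736900 ≈ 2.2432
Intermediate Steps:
v = -15
l(u) = -8 + u²
L(d, q) = -4/3 (L(d, q) = -⅓*4 = -4/3)
h(J) = -4*J²/3
g(Q, N) = -3/2 + (-7 + Q)/(2*(N - 64*Q²/3)) (g(Q, N) = -3/2 + ((Q + (-8 + (-1)²))/(N - 4*16*Q²/3))/2 = -3/2 + ((Q + (-8 + 1))/(N - 4*16*Q²/3))/2 = -3/2 + ((Q - 7)/(N - 64*Q²/3))/2 = -3/2 + ((-7 + Q)/(N - 64*Q²/3))/2 = -3/2 + (-7 + Q)/(2*(N - 64*Q²/3)))
g(-15, v)² = (3*(-7 - 15 - 3*(-15) + 64*(-15)²)/(2*(-64*(-15)² + 3*(-15))))² = (3*(-7 - 15 + 45 + 64*225)/(2*(-64*225 - 45)))² = (3*(-7 - 15 + 45 + 14400)/(2*(-14400 - 45)))² = ((3/2)*14423/(-14445))² = ((3/2)*(-1/14445)*14423)² = (-14423/9630)² = 208022929/92736900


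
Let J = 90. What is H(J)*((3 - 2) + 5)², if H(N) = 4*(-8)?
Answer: -1152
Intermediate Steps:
H(N) = -32
H(J)*((3 - 2) + 5)² = -32*((3 - 2) + 5)² = -32*(1 + 5)² = -32*6² = -32*36 = -1152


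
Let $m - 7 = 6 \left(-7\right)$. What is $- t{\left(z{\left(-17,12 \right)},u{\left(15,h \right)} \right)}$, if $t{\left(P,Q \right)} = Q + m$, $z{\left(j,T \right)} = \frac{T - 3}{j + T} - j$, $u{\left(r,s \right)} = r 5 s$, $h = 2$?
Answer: $-115$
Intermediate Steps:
$u{\left(r,s \right)} = 5 r s$
$m = -35$ ($m = 7 + 6 \left(-7\right) = 7 - 42 = -35$)
$z{\left(j,T \right)} = - j + \frac{-3 + T}{T + j}$ ($z{\left(j,T \right)} = \frac{-3 + T}{T + j} - j = - j + \frac{-3 + T}{T + j}$)
$t{\left(P,Q \right)} = -35 + Q$ ($t{\left(P,Q \right)} = Q - 35 = -35 + Q$)
$- t{\left(z{\left(-17,12 \right)},u{\left(15,h \right)} \right)} = - (-35 + 5 \cdot 15 \cdot 2) = - (-35 + 150) = \left(-1\right) 115 = -115$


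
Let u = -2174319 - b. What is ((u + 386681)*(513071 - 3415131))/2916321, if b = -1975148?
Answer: -544165270600/2916321 ≈ -1.8659e+5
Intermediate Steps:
u = -199171 (u = -2174319 - 1*(-1975148) = -2174319 + 1975148 = -199171)
((u + 386681)*(513071 - 3415131))/2916321 = ((-199171 + 386681)*(513071 - 3415131))/2916321 = (187510*(-2902060))*(1/2916321) = -544165270600*1/2916321 = -544165270600/2916321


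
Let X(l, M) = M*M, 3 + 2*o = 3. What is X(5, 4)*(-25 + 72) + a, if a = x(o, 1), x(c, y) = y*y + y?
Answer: 754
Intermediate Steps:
o = 0 (o = -3/2 + (1/2)*3 = -3/2 + 3/2 = 0)
x(c, y) = y + y**2 (x(c, y) = y**2 + y = y + y**2)
X(l, M) = M**2
a = 2 (a = 1*(1 + 1) = 1*2 = 2)
X(5, 4)*(-25 + 72) + a = 4**2*(-25 + 72) + 2 = 16*47 + 2 = 752 + 2 = 754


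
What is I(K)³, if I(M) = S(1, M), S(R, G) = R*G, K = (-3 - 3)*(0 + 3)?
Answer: -5832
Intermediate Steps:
K = -18 (K = -6*3 = -18)
S(R, G) = G*R
I(M) = M (I(M) = M*1 = M)
I(K)³ = (-18)³ = -5832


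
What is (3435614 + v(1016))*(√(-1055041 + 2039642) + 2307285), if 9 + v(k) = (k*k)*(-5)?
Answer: -3981624042375 - 1725675*√984601 ≈ -3.9833e+12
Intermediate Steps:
v(k) = -9 - 5*k² (v(k) = -9 + (k*k)*(-5) = -9 + k²*(-5) = -9 - 5*k²)
(3435614 + v(1016))*(√(-1055041 + 2039642) + 2307285) = (3435614 + (-9 - 5*1016²))*(√(-1055041 + 2039642) + 2307285) = (3435614 + (-9 - 5*1032256))*(√984601 + 2307285) = (3435614 + (-9 - 5161280))*(2307285 + √984601) = (3435614 - 5161289)*(2307285 + √984601) = -1725675*(2307285 + √984601) = -3981624042375 - 1725675*√984601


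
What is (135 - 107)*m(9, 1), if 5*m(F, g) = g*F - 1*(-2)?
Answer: 308/5 ≈ 61.600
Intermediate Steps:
m(F, g) = ⅖ + F*g/5 (m(F, g) = (g*F - 1*(-2))/5 = (F*g + 2)/5 = (2 + F*g)/5 = ⅖ + F*g/5)
(135 - 107)*m(9, 1) = (135 - 107)*(⅖ + (⅕)*9*1) = 28*(⅖ + 9/5) = 28*(11/5) = 308/5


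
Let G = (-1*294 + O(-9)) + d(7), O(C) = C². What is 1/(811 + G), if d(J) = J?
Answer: 1/605 ≈ 0.0016529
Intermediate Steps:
G = -206 (G = (-1*294 + (-9)²) + 7 = (-294 + 81) + 7 = -213 + 7 = -206)
1/(811 + G) = 1/(811 - 206) = 1/605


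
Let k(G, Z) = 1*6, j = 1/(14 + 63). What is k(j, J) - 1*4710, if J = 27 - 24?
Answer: -4704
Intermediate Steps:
J = 3
j = 1/77 ≈ 0.012987
k(G, Z) = 6
k(j, J) - 1*4710 = 6 - 1*4710 = 6 - 4710 = -4704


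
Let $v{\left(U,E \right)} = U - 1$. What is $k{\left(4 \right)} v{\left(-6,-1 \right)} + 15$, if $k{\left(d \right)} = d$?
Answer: $-13$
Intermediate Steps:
$v{\left(U,E \right)} = -1 + U$
$k{\left(4 \right)} v{\left(-6,-1 \right)} + 15 = 4 \left(-1 - 6\right) + 15 = 4 \left(-7\right) + 15 = -28 + 15 = -13$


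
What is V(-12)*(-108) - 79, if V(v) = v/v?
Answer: -187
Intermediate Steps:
V(v) = 1
V(-12)*(-108) - 79 = 1*(-108) - 79 = -108 - 79 = -187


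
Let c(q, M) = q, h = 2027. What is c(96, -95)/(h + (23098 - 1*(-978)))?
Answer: 32/8701 ≈ 0.0036777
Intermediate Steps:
c(96, -95)/(h + (23098 - 1*(-978))) = 96/(2027 + (23098 - 1*(-978))) = 96/(2027 + (23098 + 978)) = 96/(2027 + 24076) = 96/26103 = 96*(1/26103) = 32/8701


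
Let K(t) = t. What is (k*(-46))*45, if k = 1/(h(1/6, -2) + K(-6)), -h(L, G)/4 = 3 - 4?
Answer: 1035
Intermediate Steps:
h(L, G) = 4 (h(L, G) = -4*(3 - 4) = -4*(-1) = 4)
k = -½ (k = 1/(4 - 6) = 1/(-2) = -½ ≈ -0.50000)
(k*(-46))*45 = -½*(-46)*45 = 23*45 = 1035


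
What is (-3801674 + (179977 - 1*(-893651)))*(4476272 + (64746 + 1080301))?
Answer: -15335216812674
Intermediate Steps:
(-3801674 + (179977 - 1*(-893651)))*(4476272 + (64746 + 1080301)) = (-3801674 + (179977 + 893651))*(4476272 + 1145047) = (-3801674 + 1073628)*5621319 = -2728046*5621319 = -15335216812674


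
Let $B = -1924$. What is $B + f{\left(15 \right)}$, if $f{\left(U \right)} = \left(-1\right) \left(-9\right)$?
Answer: $-1915$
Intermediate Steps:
$f{\left(U \right)} = 9$
$B + f{\left(15 \right)} = -1924 + 9 = -1915$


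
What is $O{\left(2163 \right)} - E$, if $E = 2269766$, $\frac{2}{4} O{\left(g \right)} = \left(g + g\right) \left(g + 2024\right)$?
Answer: $33956158$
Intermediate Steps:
$O{\left(g \right)} = 4 g \left(2024 + g\right)$ ($O{\left(g \right)} = 2 \left(g + g\right) \left(g + 2024\right) = 2 \cdot 2 g \left(2024 + g\right) = 4 g \left(2024 + g\right)$)
$O{\left(2163 \right)} - E = 4 \cdot 2163 \left(2024 + 2163\right) - 2269766 = 4 \cdot 2163 \cdot 4187 - 2269766 = 36225924 - 2269766 = 33956158$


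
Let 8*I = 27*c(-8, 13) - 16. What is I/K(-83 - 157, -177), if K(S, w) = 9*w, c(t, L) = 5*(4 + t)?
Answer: 139/3186 ≈ 0.043628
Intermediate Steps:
c(t, L) = 20 + 5*t
I = -139/2 (I = (27*(20 + 5*(-8)) - 16)/8 = (27*(20 - 40) - 16)/8 = (27*(-20) - 16)/8 = (-540 - 16)/8 = (1/8)*(-556) = -139/2 ≈ -69.500)
I/K(-83 - 157, -177) = -139/(2*(9*(-177))) = -139/2/(-1593) = -139/2*(-1/1593) = 139/3186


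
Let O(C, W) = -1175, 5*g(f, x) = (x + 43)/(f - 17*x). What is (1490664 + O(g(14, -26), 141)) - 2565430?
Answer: -1075941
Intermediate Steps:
g(f, x) = (43 + x)/(5*(f - 17*x)) (g(f, x) = ((x + 43)/(f - 17*x))/5 = ((43 + x)/(f - 17*x))/5 = (43 + x)/(5*(f - 17*x)))
(1490664 + O(g(14, -26), 141)) - 2565430 = (1490664 - 1175) - 2565430 = 1489489 - 2565430 = -1075941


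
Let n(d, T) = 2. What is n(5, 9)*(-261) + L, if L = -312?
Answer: -834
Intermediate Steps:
n(5, 9)*(-261) + L = 2*(-261) - 312 = -522 - 312 = -834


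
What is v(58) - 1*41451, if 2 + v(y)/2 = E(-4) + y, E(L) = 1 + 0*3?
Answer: -41337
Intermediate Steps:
E(L) = 1 (E(L) = 1 + 0 = 1)
v(y) = -2 + 2*y (v(y) = -4 + 2*(1 + y) = -4 + (2 + 2*y) = -2 + 2*y)
v(58) - 1*41451 = (-2 + 2*58) - 1*41451 = (-2 + 116) - 41451 = 114 - 41451 = -41337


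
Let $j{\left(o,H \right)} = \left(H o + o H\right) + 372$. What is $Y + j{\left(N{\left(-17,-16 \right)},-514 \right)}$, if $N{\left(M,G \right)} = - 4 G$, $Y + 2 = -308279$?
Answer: $-373701$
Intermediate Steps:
$Y = -308281$ ($Y = -2 - 308279 = -308281$)
$j{\left(o,H \right)} = 372 + 2 H o$ ($j{\left(o,H \right)} = \left(H o + H o\right) + 372 = 2 H o + 372 = 372 + 2 H o$)
$Y + j{\left(N{\left(-17,-16 \right)},-514 \right)} = -308281 + \left(372 + 2 \left(-514\right) \left(\left(-4\right) \left(-16\right)\right)\right) = -308281 + \left(372 + 2 \left(-514\right) 64\right) = -308281 + \left(372 - 65792\right) = -308281 - 65420 = -373701$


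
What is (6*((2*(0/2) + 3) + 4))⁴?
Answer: 3111696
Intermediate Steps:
(6*((2*(0/2) + 3) + 4))⁴ = (6*((2*(0*(½)) + 3) + 4))⁴ = (6*((2*0 + 3) + 4))⁴ = (6*((0 + 3) + 4))⁴ = (6*(3 + 4))⁴ = (6*7)⁴ = 42⁴ = 3111696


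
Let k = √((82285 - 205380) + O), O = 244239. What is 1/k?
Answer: √30286/60572 ≈ 0.0028731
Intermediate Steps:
k = 2*√30286 (k = √((82285 - 205380) + 244239) = √(-123095 + 244239) = √121144 = 2*√30286 ≈ 348.06)
1/k = 1/(2*√30286) = √30286/60572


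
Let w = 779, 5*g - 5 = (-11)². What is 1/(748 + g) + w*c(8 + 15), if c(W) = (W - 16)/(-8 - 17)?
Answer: -21081173/96650 ≈ -218.12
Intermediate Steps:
g = 126/5 (g = 1 + (⅕)*(-11)² = 1 + (⅕)*121 = 1 + 121/5 = 126/5 ≈ 25.200)
c(W) = 16/25 - W/25 (c(W) = (-16 + W)/(-25) = (-16 + W)*(-1/25) = 16/25 - W/25)
1/(748 + g) + w*c(8 + 15) = 1/(748 + 126/5) + 779*(16/25 - (8 + 15)/25) = 1/(3866/5) + 779*(16/25 - 1/25*23) = 5/3866 + 779*(16/25 - 23/25) = 5/3866 + 779*(-7/25) = 5/3866 - 5453/25 = -21081173/96650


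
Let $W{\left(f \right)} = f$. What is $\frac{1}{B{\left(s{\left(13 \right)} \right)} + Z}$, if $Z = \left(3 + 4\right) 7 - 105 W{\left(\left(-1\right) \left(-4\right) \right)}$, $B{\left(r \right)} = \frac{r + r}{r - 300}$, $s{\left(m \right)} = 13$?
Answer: $- \frac{287}{106503} \approx -0.0026948$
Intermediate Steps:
$B{\left(r \right)} = \frac{2 r}{-300 + r}$
$Z = -371$ ($Z = \left(3 + 4\right) 7 - 105 \left(\left(-1\right) \left(-4\right)\right) = 7 \cdot 7 - 420 = 49 - 420 = -371$)
$\frac{1}{B{\left(s{\left(13 \right)} \right)} + Z} = \frac{1}{2 \cdot 13 \frac{1}{-300 + 13} - 371} = \frac{1}{2 \cdot 13 \frac{1}{-287} - 371} = \frac{1}{2 \cdot 13 \left(- \frac{1}{287}\right) - 371} = \frac{1}{- \frac{26}{287} - 371} = \frac{1}{- \frac{106503}{287}} = - \frac{287}{106503}$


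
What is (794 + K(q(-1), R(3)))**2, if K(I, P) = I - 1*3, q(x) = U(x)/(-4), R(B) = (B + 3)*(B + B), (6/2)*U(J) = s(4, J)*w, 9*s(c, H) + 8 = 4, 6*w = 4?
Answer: 4105349329/6561 ≈ 6.2572e+5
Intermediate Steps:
w = 2/3 (w = (1/6)*4 = 2/3 ≈ 0.66667)
s(c, H) = -4/9 (s(c, H) = -8/9 + (1/9)*4 = -8/9 + 4/9 = -4/9)
U(J) = -8/81 (U(J) = (-4/9*2/3)/3 = (1/3)*(-8/27) = -8/81)
R(B) = 2*B*(3 + B) (R(B) = (3 + B)*(2*B) = 2*B*(3 + B))
q(x) = 2/81 (q(x) = -8/81/(-4) = -8/81*(-1/4) = 2/81)
K(I, P) = -3 + I (K(I, P) = I - 3 = -3 + I)
(794 + K(q(-1), R(3)))**2 = (794 + (-3 + 2/81))**2 = (794 - 241/81)**2 = (64073/81)**2 = 4105349329/6561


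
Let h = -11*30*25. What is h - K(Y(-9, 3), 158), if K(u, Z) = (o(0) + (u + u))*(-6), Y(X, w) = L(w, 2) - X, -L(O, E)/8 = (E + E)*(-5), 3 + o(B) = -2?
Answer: -6252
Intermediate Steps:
o(B) = -5 (o(B) = -3 - 2 = -5)
L(O, E) = 80*E (L(O, E) = -8*(E + E)*(-5) = -8*2*E*(-5) = -(-80)*E = 80*E)
Y(X, w) = 160 - X (Y(X, w) = 80*2 - X = 160 - X)
h = -8250 (h = -330*25 = -8250)
K(u, Z) = 30 - 12*u (K(u, Z) = (-5 + (u + u))*(-6) = (-5 + 2*u)*(-6) = 30 - 12*u)
h - K(Y(-9, 3), 158) = -8250 - (30 - 12*(160 - 1*(-9))) = -8250 - (30 - 12*(160 + 9)) = -8250 - (30 - 12*169) = -8250 - (30 - 2028) = -8250 - 1*(-1998) = -8250 + 1998 = -6252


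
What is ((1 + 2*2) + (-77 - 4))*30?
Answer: -2280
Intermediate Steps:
((1 + 2*2) + (-77 - 4))*30 = ((1 + 4) - 81)*30 = (5 - 81)*30 = -76*30 = -2280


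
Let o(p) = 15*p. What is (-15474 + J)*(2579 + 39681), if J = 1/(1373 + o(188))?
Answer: -2741933647060/4193 ≈ -6.5393e+8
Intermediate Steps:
J = 1/4193 (J = 1/(1373 + 15*188) = 1/(1373 + 2820) = 1/4193 ≈ 0.00023849)
(-15474 + J)*(2579 + 39681) = (-15474 + 1/4193)*(2579 + 39681) = -64882481/4193*42260 = -2741933647060/4193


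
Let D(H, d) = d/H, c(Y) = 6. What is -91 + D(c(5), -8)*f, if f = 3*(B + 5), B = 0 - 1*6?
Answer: -87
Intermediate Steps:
B = -6 (B = 0 - 6 = -6)
f = -3 (f = 3*(-6 + 5) = 3*(-1) = -3)
-91 + D(c(5), -8)*f = -91 - 8/6*(-3) = -91 - 8*⅙*(-3) = -91 - 4/3*(-3) = -91 + 4 = -87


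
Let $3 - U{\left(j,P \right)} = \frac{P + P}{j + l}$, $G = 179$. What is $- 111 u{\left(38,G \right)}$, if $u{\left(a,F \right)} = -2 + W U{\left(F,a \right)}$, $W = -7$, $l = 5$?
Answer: $\frac{102675}{46} \approx 2232.1$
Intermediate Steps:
$U{\left(j,P \right)} = 3 - \frac{2 P}{5 + j}$ ($U{\left(j,P \right)} = 3 - \frac{P + P}{j + 5} = 3 - \frac{2 P}{5 + j}$)
$u{\left(a,F \right)} = -2 - \frac{7 \left(15 - 2 a + 3 F\right)}{5 + F}$ ($u{\left(a,F \right)} = -2 - 7 \frac{15 - 2 a + 3 F}{5 + F} = -2 - \frac{7 \left(15 - 2 a + 3 F\right)}{5 + F}$)
$- 111 u{\left(38,G \right)} = - 111 \frac{-115 - 4117 + 14 \cdot 38}{5 + 179} = - 111 \frac{-115 - 4117 + 532}{184} = - 111 \cdot \frac{1}{184} \left(-3700\right) = \left(-111\right) \left(- \frac{925}{46}\right) = \frac{102675}{46}$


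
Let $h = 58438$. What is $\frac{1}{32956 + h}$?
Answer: $\frac{1}{91394} \approx 1.0942 \cdot 10^{-5}$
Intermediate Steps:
$\frac{1}{32956 + h} = \frac{1}{32956 + 58438} = \frac{1}{91394}$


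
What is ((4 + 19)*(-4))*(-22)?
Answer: 2024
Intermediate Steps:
((4 + 19)*(-4))*(-22) = (23*(-4))*(-22) = -92*(-22) = 2024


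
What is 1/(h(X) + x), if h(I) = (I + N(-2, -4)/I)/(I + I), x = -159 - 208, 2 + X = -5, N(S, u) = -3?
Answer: -49/17960 ≈ -0.0027283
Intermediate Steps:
X = -7 (X = -2 - 5 = -7)
x = -367
h(I) = (I - 3/I)/(2*I) (h(I) = (I - 3/I)/(I + I) = (I - 3/I)/((2*I)) = (I - 3/I)*(1/(2*I)) = (I - 3/I)/(2*I))
1/(h(X) + x) = 1/((1/2)*(-3 + (-7)**2)/(-7)**2 - 367) = 1/((1/2)*(1/49)*(-3 + 49) - 367) = 1/((1/2)*(1/49)*46 - 367) = 1/(23/49 - 367) = 1/(-17960/49) = -49/17960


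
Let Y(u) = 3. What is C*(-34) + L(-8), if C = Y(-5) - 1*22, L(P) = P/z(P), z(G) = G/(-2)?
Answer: 644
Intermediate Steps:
z(G) = -G/2 (z(G) = G*(-1/2) = -G/2)
L(P) = -2 (L(P) = P/((-P/2)) = P*(-2/P) = -2)
C = -19 (C = 3 - 1*22 = 3 - 22 = -19)
C*(-34) + L(-8) = -19*(-34) - 2 = 646 - 2 = 644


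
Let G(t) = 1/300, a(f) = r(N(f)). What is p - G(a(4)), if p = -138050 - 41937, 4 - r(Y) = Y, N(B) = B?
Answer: -53996101/300 ≈ -1.7999e+5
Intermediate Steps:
r(Y) = 4 - Y
a(f) = 4 - f
p = -179987
G(t) = 1/300
p - G(a(4)) = -179987 - 1*1/300 = -179987 - 1/300 = -53996101/300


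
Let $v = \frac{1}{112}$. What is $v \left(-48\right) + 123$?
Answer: $\frac{858}{7} \approx 122.57$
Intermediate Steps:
$v = \frac{1}{112} \approx 0.0089286$
$v \left(-48\right) + 123 = \frac{1}{112} \left(-48\right) + 123 = - \frac{3}{7} + 123 = \frac{858}{7}$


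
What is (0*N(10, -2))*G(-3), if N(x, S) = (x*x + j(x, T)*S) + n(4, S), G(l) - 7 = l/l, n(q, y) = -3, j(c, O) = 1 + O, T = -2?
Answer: 0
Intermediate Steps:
G(l) = 8 (G(l) = 7 + l/l = 7 + 1 = 8)
N(x, S) = -3 + x² - S (N(x, S) = (x*x + (1 - 2)*S) - 3 = (x² - S) - 3 = -3 + x² - S)
(0*N(10, -2))*G(-3) = (0*(-3 + 10² - 1*(-2)))*8 = (0*(-3 + 100 + 2))*8 = (0*99)*8 = 0*8 = 0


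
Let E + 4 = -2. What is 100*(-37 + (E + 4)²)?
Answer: -3300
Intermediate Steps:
E = -6 (E = -4 - 2 = -6)
100*(-37 + (E + 4)²) = 100*(-37 + (-6 + 4)²) = 100*(-37 + (-2)²) = 100*(-37 + 4) = 100*(-33) = -3300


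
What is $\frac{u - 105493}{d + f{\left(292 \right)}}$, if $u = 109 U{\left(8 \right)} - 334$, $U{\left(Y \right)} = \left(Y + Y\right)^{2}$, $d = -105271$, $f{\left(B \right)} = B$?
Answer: $\frac{77923}{104979} \approx 0.74227$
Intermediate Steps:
$U{\left(Y \right)} = 4 Y^{2}$ ($U{\left(Y \right)} = \left(2 Y\right)^{2} = 4 Y^{2}$)
$u = 27570$ ($u = 109 \cdot 4 \cdot 8^{2} - 334 = 109 \cdot 4 \cdot 64 - 334 = 109 \cdot 256 - 334 = 27904 - 334 = 27570$)
$\frac{u - 105493}{d + f{\left(292 \right)}} = \frac{27570 - 105493}{-105271 + 292} = - \frac{77923}{-104979} = \left(-77923\right) \left(- \frac{1}{104979}\right) = \frac{77923}{104979}$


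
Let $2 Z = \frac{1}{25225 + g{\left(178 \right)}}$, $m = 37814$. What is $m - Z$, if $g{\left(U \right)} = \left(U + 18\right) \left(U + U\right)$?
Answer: $\frac{7184735627}{190002} \approx 37814.0$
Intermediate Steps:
$g{\left(U \right)} = 2 U \left(18 + U\right)$ ($g{\left(U \right)} = \left(18 + U\right) 2 U = 2 U \left(18 + U\right)$)
$Z = \frac{1}{190002}$ ($Z = \frac{1}{2 \left(25225 + 2 \cdot 178 \left(18 + 178\right)\right)} = \frac{1}{2 \left(25225 + 2 \cdot 178 \cdot 196\right)} = \frac{1}{2 \left(25225 + 69776\right)} = \frac{1}{2 \cdot 95001} = \frac{1}{2} \cdot \frac{1}{95001} = \frac{1}{190002} \approx 5.2631 \cdot 10^{-6}$)
$m - Z = 37814 - \frac{1}{190002} = \frac{7184735627}{190002}$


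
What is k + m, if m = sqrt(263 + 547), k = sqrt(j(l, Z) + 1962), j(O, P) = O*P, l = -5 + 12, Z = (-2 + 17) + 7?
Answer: 46 + 9*sqrt(10) ≈ 74.460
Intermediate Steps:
Z = 22 (Z = 15 + 7 = 22)
l = 7
k = 46 (k = sqrt(7*22 + 1962) = sqrt(154 + 1962) = sqrt(2116) = 46)
m = 9*sqrt(10) (m = sqrt(810) = 9*sqrt(10) ≈ 28.461)
k + m = 46 + 9*sqrt(10)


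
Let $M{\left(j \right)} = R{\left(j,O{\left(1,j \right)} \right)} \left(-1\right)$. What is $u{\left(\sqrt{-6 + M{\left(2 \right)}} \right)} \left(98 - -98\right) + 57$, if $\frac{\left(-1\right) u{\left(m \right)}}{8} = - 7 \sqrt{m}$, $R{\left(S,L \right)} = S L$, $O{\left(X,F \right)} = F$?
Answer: $57 + 10976 \sqrt[4]{10} \sqrt{i} \approx 13859.0 + 13802.0 i$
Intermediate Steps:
$R{\left(S,L \right)} = L S$
$M{\left(j \right)} = - j^{2}$ ($M{\left(j \right)} = j j \left(-1\right) = j^{2} \left(-1\right) = - j^{2}$)
$u{\left(m \right)} = 56 \sqrt{m}$ ($u{\left(m \right)} = - 8 \left(- 7 \sqrt{m}\right) = 56 \sqrt{m}$)
$u{\left(\sqrt{-6 + M{\left(2 \right)}} \right)} \left(98 - -98\right) + 57 = 56 \sqrt{\sqrt{-6 - 2^{2}}} \left(98 - -98\right) + 57 = 56 \sqrt{\sqrt{-6 - 4}} \left(98 + 98\right) + 57 = 56 \sqrt{\sqrt{-6 - 4}} \cdot 196 + 57 = 56 \sqrt{\sqrt{-10}} \cdot 196 + 57 = 56 \sqrt{i \sqrt{10}} \cdot 196 + 57 = 56 \sqrt[4]{10} \sqrt{i} 196 + 57 = 10976 \sqrt[4]{10} \sqrt{i} + 57 = 57 + 10976 \sqrt[4]{10} \sqrt{i}$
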